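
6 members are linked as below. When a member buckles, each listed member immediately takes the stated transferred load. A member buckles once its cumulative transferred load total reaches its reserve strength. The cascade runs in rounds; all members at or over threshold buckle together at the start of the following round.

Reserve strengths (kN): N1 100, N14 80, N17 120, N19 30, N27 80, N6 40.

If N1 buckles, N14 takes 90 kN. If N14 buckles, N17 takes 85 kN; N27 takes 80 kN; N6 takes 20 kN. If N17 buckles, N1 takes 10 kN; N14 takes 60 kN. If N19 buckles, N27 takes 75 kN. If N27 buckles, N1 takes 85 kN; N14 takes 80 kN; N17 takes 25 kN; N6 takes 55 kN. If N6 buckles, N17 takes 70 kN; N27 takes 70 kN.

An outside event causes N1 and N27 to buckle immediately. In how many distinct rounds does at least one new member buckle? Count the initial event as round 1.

3

Round 1 — N1, N27 buckle (initial).
  N14: +90+80 → 170 ≥ 80
  N17: +25 → 25 < 120
  N6: +55 → 55 ≥ 40
Round 2 — N14, N6 buckle.
  N17: +85+70 → 180 ≥ 120
Round 3 — N17 buckles.
No further bucklings.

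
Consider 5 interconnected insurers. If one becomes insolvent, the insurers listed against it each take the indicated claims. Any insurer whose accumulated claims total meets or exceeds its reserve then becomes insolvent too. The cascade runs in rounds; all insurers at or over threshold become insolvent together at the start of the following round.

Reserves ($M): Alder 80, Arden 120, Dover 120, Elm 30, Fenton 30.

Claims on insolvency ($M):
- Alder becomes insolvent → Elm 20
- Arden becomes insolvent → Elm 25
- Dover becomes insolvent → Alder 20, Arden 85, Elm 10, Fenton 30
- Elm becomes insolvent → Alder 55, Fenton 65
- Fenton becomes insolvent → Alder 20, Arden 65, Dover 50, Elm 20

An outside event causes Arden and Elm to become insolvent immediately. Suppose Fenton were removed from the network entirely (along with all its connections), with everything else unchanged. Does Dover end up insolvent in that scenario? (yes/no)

no

With Fenton removed:
Round 1 — Arden, Elm become insolvent (initial).
  Alder: +55 → 55 < 80
No further insolvencies.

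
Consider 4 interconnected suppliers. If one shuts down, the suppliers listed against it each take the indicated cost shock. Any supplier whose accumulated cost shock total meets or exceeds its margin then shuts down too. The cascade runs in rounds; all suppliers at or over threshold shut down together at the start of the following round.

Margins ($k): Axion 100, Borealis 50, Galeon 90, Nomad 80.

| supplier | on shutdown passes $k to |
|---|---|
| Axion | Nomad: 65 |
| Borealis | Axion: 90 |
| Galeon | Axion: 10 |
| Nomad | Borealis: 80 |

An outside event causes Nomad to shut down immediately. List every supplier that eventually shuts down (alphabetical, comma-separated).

Round 1 — Nomad shuts down (initial).
  Borealis: +80 → 80 ≥ 50
Round 2 — Borealis shuts down.
  Axion: +90 → 90 < 100
No further shutdowns.

Borealis, Nomad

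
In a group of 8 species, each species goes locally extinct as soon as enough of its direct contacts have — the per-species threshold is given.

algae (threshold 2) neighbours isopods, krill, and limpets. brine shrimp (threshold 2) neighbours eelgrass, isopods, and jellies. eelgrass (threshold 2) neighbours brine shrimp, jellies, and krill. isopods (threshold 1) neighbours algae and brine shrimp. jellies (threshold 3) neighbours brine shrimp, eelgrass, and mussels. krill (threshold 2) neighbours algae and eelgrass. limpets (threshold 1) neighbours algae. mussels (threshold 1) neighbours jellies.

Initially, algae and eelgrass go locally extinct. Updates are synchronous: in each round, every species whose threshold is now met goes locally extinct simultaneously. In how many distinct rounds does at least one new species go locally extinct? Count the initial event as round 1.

3

Round 1 — algae, eelgrass go locally extinct (initial).
Round 2 — checking thresholds:
  brine shrimp: 1 of 3 neighbours < 2, not yet.
  isopods: 1 of 2 neighbours ≥ 1, goes locally extinct.
  jellies: 1 of 3 neighbours < 3, not yet.
  krill: 2 of 2 neighbours ≥ 2, goes locally extinct.
  limpets: 1 of 1 neighbours ≥ 1, goes locally extinct.
Round 3 — checking thresholds:
  brine shrimp: 2 of 3 neighbours ≥ 2, goes locally extinct.
  jellies: 1 of 3 neighbours < 3, not yet.
Round 4 — no new extinctions; cascade stops.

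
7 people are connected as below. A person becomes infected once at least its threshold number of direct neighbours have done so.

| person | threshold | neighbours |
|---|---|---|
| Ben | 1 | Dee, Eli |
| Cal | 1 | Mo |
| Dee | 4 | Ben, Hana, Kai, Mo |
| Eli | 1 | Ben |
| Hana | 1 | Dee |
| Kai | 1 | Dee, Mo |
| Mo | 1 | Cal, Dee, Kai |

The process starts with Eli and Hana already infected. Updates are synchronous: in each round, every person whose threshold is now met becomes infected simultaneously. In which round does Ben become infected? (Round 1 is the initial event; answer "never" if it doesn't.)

Round 1 — Eli, Hana become infected (initial).
Round 2 — checking thresholds:
  Ben: 1 of 2 neighbours ≥ 1, becomes infected.
  Dee: 1 of 4 neighbours < 4, not yet.
Round 3 — no new infections; cascade stops.

2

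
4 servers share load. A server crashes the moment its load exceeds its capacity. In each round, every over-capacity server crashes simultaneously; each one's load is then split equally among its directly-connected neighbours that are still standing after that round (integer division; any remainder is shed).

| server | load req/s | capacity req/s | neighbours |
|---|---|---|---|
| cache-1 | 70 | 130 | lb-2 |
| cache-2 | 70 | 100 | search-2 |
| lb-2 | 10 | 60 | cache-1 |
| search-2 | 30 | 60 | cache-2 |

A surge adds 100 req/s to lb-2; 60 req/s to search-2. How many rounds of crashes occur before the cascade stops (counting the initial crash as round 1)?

Round 1 — lb-2 at 110 > 60; search-2 at 90 > 60. lb-2, search-2 crash.
  lb-2 sheds 110 req/s to cache-1: 110 each.
    cache-1: 70+110 = 180 > 130
  search-2 sheds 90 req/s to cache-2: 90 each.
    cache-2: 70+90 = 160 > 100
Round 2 — cache-1, cache-2 crash.
  cache-1 sheds 180 req/s: no online neighbours, lost.
  cache-2 sheds 160 req/s: no online neighbours, lost.
No further crashes.

2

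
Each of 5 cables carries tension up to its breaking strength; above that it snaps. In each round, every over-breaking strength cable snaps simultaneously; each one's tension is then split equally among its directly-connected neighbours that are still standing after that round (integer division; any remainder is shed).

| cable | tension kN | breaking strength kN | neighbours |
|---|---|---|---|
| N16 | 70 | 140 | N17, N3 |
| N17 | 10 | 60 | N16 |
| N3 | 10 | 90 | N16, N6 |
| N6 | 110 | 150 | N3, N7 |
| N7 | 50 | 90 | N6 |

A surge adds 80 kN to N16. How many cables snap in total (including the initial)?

Round 1 — N16 at 150 > 140. N16 snaps.
  N16 sheds 150 kN to N17, N3: 75 each.
    N17: 10+75 = 85 > 60
    N3: 10+75 = 85 ≤ 90
Round 2 — N17 snaps.
  N17 sheds 85 kN: no online neighbours, lost.
No further breaks.

2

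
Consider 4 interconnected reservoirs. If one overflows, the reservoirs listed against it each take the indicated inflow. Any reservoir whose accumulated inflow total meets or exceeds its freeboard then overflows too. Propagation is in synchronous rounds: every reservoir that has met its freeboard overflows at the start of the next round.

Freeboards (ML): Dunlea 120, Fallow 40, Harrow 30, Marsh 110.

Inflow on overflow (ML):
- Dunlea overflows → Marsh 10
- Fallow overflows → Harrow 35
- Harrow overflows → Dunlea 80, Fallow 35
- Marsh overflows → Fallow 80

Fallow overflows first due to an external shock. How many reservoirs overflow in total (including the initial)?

2

Round 1 — Fallow overflows (initial).
  Harrow: +35 → 35 ≥ 30
Round 2 — Harrow overflows.
  Dunlea: +80 → 80 < 120
No further overflows.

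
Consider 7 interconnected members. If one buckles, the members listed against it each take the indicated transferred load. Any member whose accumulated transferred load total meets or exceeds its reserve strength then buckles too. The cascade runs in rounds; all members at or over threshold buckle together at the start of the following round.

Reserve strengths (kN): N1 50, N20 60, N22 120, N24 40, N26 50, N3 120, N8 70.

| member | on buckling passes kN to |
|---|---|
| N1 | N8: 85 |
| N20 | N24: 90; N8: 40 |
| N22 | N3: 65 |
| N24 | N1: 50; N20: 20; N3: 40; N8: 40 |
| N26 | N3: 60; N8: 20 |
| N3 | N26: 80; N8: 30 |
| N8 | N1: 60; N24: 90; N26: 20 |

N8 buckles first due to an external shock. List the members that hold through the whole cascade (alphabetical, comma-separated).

Round 1 — N8 buckles (initial).
  N1: +60 → 60 ≥ 50
  N24: +90 → 90 ≥ 40
  N26: +20 → 20 < 50
Round 2 — N1, N24 buckle.
  N20: +20 → 20 < 60
  N3: +40 → 40 < 120
No further bucklings.

N20, N22, N26, N3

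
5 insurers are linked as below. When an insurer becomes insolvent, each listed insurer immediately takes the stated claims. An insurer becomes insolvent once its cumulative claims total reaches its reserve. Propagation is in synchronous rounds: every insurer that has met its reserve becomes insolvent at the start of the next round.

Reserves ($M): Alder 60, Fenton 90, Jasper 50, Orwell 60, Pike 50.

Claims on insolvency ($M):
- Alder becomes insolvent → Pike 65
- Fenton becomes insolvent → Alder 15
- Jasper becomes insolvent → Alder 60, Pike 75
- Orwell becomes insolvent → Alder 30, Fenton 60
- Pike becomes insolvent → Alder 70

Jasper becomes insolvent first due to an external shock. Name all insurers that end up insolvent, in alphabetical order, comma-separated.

Round 1 — Jasper becomes insolvent (initial).
  Alder: +60 → 60 ≥ 60
  Pike: +75 → 75 ≥ 50
Round 2 — Alder, Pike become insolvent.
No further insolvencies.

Alder, Jasper, Pike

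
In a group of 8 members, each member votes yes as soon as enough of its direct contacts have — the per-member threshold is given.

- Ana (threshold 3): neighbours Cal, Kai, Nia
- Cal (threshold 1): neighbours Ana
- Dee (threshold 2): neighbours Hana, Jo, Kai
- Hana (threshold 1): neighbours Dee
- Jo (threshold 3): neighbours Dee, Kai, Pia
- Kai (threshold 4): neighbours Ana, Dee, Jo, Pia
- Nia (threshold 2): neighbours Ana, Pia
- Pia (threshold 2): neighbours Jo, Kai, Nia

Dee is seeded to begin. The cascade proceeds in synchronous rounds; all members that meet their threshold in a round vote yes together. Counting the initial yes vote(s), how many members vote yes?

Round 1 — Dee votes yes (initial).
Round 2 — checking thresholds:
  Hana: 1 of 1 neighbours ≥ 1, votes yes.
  Jo: 1 of 3 neighbours < 3, not yet.
  Kai: 1 of 4 neighbours < 4, not yet.
Round 3 — no new yes votes; cascade stops.

2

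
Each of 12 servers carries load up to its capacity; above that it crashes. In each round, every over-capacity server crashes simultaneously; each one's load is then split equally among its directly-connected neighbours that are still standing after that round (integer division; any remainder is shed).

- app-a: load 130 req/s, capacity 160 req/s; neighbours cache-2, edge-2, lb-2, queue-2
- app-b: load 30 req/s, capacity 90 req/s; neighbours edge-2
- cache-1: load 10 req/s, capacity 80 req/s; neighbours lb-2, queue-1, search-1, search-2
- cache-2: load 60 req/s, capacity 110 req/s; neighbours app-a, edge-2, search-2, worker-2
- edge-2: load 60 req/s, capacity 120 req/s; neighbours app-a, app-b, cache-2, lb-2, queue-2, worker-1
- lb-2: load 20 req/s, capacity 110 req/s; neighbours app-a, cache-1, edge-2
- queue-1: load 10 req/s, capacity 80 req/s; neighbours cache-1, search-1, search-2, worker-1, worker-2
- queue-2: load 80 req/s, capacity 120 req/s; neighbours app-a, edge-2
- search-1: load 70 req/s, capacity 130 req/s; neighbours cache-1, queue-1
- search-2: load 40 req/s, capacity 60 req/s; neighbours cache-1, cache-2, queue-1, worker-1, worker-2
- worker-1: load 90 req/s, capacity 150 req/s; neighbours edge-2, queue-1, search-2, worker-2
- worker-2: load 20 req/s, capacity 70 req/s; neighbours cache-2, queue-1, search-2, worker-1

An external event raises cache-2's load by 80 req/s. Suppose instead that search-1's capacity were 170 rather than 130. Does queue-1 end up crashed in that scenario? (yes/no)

With search-1's capacity at 170:
Round 1 — cache-2 at 140 > 110. cache-2 crashes.
  cache-2 sheds 140 req/s to app-a, edge-2, search-2, worker-2: 35 each.
    app-a: 130+35 = 165 > 160
    edge-2: 60+35 = 95 ≤ 120
    search-2: 40+35 = 75 > 60
    worker-2: 20+35 = 55 ≤ 70
Round 2 — app-a, search-2 crash.
  app-a sheds 165 req/s to edge-2, lb-2, queue-2: 55 each.
    edge-2: 95+55 = 150 > 120
    lb-2: 20+55 = 75 ≤ 110
    queue-2: 80+55 = 135 > 120
  search-2 sheds 75 req/s to cache-1, queue-1, worker-1, worker-2: 18 each (3 lost).
    cache-1: 10+18 = 28 ≤ 80
    queue-1: 10+18 = 28 ≤ 80
    worker-1: 90+18 = 108 ≤ 150
    worker-2: 55+18 = 73 > 70
Round 3 — edge-2, queue-2, worker-2 crash.
  edge-2 sheds 150 req/s to app-b, lb-2, worker-1: 50 each.
    app-b: 30+50 = 80 ≤ 90
    lb-2: 75+50 = 125 > 110
    worker-1: 108+50 = 158 > 150
  queue-2 sheds 135 req/s: no online neighbours, lost.
  worker-2 sheds 73 req/s to queue-1, worker-1: 36 each (1 lost).
    queue-1: 28+36 = 64 ≤ 80
    worker-1: 158+36 = 194 > 150
Round 4 — lb-2, worker-1 crash.
  lb-2 sheds 125 req/s to cache-1: 125 each.
    cache-1: 28+125 = 153 > 80
  worker-1 sheds 194 req/s to queue-1: 194 each.
    queue-1: 64+194 = 258 > 80
Round 5 — cache-1, queue-1 crash.
  cache-1 sheds 153 req/s to search-1: 153 each.
    search-1: 70+153 = 223 > 170
  queue-1 sheds 258 req/s to search-1: 258 each.
    search-1: 223+258 = 481 > 170
Round 6 — search-1 crashes.
  search-1 sheds 481 req/s: no online neighbours, lost.
No further crashes.

yes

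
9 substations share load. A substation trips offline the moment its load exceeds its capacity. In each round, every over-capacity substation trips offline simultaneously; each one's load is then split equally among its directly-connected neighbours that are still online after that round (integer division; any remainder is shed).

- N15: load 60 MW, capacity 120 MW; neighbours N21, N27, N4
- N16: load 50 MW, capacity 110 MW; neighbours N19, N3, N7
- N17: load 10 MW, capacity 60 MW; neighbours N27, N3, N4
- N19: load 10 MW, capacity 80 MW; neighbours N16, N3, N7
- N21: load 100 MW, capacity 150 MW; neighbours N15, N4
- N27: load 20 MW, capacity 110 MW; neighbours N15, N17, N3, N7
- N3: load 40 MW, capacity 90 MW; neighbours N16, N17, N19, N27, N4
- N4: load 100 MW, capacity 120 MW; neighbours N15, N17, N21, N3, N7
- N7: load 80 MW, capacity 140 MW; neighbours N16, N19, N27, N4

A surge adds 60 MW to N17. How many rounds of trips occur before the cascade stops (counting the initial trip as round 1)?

Round 1 — N17 at 70 > 60. N17 trips offline.
  N17 sheds 70 MW to N27, N3, N4: 23 each (1 lost).
    N27: 20+23 = 43 ≤ 110
    N3: 40+23 = 63 ≤ 90
    N4: 100+23 = 123 > 120
Round 2 — N4 trips offline.
  N4 sheds 123 MW to N15, N21, N3, N7: 30 each (3 lost).
    N15: 60+30 = 90 ≤ 120
    N21: 100+30 = 130 ≤ 150
    N3: 63+30 = 93 > 90
    N7: 80+30 = 110 ≤ 140
Round 3 — N3 trips offline.
  N3 sheds 93 MW to N16, N19, N27: 31 each.
    N16: 50+31 = 81 ≤ 110
    N19: 10+31 = 41 ≤ 80
    N27: 43+31 = 74 ≤ 110
No further trips.

3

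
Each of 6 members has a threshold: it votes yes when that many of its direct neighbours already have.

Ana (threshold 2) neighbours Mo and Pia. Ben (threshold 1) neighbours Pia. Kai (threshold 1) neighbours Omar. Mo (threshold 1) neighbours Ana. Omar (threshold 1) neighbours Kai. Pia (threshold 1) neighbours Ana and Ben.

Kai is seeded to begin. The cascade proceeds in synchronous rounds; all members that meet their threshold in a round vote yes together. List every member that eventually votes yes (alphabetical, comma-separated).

Round 1 — Kai votes yes (initial).
Round 2 — checking thresholds:
  Omar: 1 of 1 neighbours ≥ 1, votes yes.
Round 3 — no new yes votes; cascade stops.

Kai, Omar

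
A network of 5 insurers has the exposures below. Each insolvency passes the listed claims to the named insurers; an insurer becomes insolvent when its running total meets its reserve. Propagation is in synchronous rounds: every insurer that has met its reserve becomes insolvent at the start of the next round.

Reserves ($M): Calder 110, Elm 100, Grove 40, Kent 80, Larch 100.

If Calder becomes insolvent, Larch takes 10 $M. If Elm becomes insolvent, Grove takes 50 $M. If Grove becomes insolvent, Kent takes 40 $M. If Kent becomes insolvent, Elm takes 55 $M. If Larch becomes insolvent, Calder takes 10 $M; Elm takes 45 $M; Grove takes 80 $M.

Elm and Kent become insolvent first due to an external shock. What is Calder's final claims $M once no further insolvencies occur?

0

Round 1 — Elm, Kent become insolvent (initial).
  Grove: +50 → 50 ≥ 40
Round 2 — Grove becomes insolvent.
No further insolvencies.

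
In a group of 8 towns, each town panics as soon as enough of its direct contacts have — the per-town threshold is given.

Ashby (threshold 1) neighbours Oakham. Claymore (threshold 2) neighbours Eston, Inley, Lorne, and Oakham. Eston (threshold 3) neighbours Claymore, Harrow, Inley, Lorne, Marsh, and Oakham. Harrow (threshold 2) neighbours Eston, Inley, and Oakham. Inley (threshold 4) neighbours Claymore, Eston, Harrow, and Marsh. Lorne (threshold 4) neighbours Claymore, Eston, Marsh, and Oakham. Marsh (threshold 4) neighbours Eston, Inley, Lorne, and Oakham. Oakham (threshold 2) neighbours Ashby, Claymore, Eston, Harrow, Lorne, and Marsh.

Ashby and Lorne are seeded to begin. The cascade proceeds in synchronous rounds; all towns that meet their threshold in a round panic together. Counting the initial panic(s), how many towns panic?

Round 1 — Ashby, Lorne panic (initial).
Round 2 — checking thresholds:
  Claymore: 1 of 4 neighbours < 2, below threshold.
  Eston: 1 of 6 neighbours < 3, below threshold.
  Marsh: 1 of 4 neighbours < 4, below threshold.
  Oakham: 2 of 6 neighbours ≥ 2, panics.
Round 3 — checking thresholds:
  Claymore: 2 of 4 neighbours ≥ 2, panics.
  Eston: 2 of 6 neighbours < 3, below threshold.
  Harrow: 1 of 3 neighbours < 2, below threshold.
  Marsh: 2 of 4 neighbours < 4, below threshold.
Round 4 — checking thresholds:
  Eston: 3 of 6 neighbours ≥ 3, panics.
  Harrow: 1 of 3 neighbours < 2, below threshold.
  Inley: 1 of 4 neighbours < 4, below threshold.
  Marsh: 2 of 4 neighbours < 4, below threshold.
Round 5 — checking thresholds:
  Harrow: 2 of 3 neighbours ≥ 2, panics.
  Inley: 2 of 4 neighbours < 4, below threshold.
  Marsh: 3 of 4 neighbours < 4, below threshold.
Round 6 — no new panics; cascade stops.

6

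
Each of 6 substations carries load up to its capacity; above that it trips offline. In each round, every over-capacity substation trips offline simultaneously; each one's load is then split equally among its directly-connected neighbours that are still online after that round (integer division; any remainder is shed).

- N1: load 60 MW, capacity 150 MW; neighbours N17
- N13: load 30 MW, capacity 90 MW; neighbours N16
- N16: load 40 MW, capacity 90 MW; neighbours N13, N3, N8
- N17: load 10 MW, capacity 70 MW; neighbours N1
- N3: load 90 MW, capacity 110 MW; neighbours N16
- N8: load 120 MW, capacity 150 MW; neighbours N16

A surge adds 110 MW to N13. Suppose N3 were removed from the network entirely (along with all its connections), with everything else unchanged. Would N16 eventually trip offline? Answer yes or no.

With N3 removed:
Round 1 — N13 at 140 > 90. N13 trips offline.
  N13 sheds 140 MW to N16: 140 each.
    N16: 40+140 = 180 > 90
Round 2 — N16 trips offline.
  N16 sheds 180 MW to N8: 180 each.
    N8: 120+180 = 300 > 150
Round 3 — N8 trips offline.
  N8 sheds 300 MW: no online neighbours, lost.
No further trips.

yes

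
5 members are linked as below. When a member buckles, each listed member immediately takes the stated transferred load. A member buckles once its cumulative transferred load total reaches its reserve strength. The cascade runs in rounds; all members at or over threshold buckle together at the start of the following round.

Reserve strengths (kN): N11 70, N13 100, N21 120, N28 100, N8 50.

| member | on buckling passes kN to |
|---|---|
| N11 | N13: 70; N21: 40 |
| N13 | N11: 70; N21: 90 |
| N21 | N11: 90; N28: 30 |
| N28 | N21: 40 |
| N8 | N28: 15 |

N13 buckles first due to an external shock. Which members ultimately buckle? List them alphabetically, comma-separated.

N11, N13, N21

Round 1 — N13 buckles (initial).
  N11: +70 → 70 ≥ 70
  N21: +90 → 90 < 120
Round 2 — N11 buckles.
  N21: +40 → 130 ≥ 120
Round 3 — N21 buckles.
  N28: +30 → 30 < 100
No further bucklings.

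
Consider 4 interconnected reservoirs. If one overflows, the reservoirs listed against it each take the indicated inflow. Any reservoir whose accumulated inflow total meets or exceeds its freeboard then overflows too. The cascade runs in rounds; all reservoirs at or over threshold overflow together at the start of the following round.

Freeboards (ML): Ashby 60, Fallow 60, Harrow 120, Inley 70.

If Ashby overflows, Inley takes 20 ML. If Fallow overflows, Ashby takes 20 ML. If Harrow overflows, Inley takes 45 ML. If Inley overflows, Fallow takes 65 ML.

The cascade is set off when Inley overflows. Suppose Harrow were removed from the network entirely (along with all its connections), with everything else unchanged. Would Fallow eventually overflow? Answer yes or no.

With Harrow removed:
Round 1 — Inley overflows (initial).
  Fallow: +65 → 65 ≥ 60
Round 2 — Fallow overflows.
  Ashby: +20 → 20 < 60
No further overflows.

yes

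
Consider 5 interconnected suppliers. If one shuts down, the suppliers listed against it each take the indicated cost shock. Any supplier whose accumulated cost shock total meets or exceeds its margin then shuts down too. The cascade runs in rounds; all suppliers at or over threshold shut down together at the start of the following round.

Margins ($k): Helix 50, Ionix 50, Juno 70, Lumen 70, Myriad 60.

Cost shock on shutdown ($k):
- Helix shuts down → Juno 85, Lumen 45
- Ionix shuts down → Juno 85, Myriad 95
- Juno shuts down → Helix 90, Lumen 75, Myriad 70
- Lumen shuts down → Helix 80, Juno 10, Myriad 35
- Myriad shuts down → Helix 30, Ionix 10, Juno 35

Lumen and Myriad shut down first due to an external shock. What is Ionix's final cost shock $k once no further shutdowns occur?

10

Round 1 — Lumen, Myriad shut down (initial).
  Helix: +80+30 → 110 ≥ 50
  Ionix: +10 → 10 < 50
  Juno: +10+35 → 45 < 70
Round 2 — Helix shuts down.
  Juno: +85 → 130 ≥ 70
Round 3 — Juno shuts down.
No further shutdowns.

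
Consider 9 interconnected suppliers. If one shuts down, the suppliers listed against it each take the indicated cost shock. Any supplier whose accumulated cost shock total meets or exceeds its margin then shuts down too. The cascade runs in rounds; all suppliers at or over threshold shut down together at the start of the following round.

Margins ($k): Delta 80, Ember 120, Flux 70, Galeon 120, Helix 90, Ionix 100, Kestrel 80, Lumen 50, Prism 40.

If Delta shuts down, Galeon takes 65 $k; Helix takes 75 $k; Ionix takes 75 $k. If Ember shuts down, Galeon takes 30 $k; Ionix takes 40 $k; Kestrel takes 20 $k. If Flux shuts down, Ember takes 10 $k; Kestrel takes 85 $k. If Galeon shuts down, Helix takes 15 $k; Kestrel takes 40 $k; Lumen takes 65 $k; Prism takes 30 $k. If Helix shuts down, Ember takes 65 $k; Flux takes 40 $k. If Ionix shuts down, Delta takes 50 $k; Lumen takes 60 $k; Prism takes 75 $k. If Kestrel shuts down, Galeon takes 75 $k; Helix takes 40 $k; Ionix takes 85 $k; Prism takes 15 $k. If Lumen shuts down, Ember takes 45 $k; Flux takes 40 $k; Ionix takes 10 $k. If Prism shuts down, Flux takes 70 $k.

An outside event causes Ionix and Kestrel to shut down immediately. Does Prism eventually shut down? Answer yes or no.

Round 1 — Ionix, Kestrel shut down (initial).
  Delta: +50 → 50 < 80
  Galeon: +75 → 75 < 120
  Helix: +40 → 40 < 90
  Lumen: +60 → 60 ≥ 50
  Prism: +75+15 → 90 ≥ 40
Round 2 — Lumen, Prism shut down.
  Ember: +45 → 45 < 120
  Flux: +40+70 → 110 ≥ 70
Round 3 — Flux shuts down.
  Ember: +10 → 55 < 120
No further shutdowns.

yes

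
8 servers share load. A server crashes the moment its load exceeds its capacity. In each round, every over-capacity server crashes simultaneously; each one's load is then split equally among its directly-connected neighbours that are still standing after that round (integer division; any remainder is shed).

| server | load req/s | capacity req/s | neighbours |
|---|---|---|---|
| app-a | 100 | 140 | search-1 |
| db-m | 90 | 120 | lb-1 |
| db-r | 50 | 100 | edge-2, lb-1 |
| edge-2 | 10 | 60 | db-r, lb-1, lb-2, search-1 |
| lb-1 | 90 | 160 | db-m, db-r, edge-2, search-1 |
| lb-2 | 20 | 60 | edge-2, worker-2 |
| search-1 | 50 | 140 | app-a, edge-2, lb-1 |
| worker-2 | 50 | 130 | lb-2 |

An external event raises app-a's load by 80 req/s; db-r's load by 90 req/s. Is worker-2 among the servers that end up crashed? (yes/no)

Round 1 — app-a at 180 > 140; db-r at 140 > 100. app-a, db-r crash.
  app-a sheds 180 req/s to search-1: 180 each.
    search-1: 50+180 = 230 > 140
  db-r sheds 140 req/s to edge-2, lb-1: 70 each.
    edge-2: 10+70 = 80 > 60
    lb-1: 90+70 = 160 ≤ 160
Round 2 — edge-2, search-1 crash.
  edge-2 sheds 80 req/s to lb-1, lb-2: 40 each.
    lb-1: 160+40 = 200 > 160
    lb-2: 20+40 = 60 ≤ 60
  search-1 sheds 230 req/s to lb-1: 230 each.
    lb-1: 200+230 = 430 > 160
Round 3 — lb-1 crashes.
  lb-1 sheds 430 req/s to db-m: 430 each.
    db-m: 90+430 = 520 > 120
Round 4 — db-m crashes.
  db-m sheds 520 req/s: no online neighbours, lost.
No further crashes.

no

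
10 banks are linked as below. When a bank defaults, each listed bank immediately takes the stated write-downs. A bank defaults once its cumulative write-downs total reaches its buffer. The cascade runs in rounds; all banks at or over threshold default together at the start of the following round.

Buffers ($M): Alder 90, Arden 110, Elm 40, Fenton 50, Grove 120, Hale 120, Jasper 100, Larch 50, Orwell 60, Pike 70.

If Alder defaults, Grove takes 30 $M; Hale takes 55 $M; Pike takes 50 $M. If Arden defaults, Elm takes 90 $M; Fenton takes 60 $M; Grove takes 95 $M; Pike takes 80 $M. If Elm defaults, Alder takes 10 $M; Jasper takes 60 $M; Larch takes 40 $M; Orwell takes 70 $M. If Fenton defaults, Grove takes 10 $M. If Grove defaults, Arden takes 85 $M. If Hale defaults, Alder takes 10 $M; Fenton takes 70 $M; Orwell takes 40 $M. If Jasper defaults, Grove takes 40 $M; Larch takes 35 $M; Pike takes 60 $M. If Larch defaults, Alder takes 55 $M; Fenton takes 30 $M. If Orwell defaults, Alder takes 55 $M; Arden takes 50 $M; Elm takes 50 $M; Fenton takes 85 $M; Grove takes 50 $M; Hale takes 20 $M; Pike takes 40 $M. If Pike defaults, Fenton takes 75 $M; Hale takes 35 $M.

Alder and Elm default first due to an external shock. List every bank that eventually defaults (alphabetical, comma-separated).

Round 1 — Alder, Elm default (initial).
  Grove: +30 → 30 < 120
  Hale: +55 → 55 < 120
  Jasper: +60 → 60 < 100
  Larch: +40 → 40 < 50
  Orwell: +70 → 70 ≥ 60
  Pike: +50 → 50 < 70
Round 2 — Orwell defaults.
  Arden: +50 → 50 < 110
  Fenton: +85 → 85 ≥ 50
  Grove: +50 → 80 < 120
  Hale: +20 → 75 < 120
  Pike: +40 → 90 ≥ 70
Round 3 — Fenton, Pike default.
  Grove: +10 → 90 < 120
  Hale: +35 → 110 < 120
No further defaults.

Alder, Elm, Fenton, Orwell, Pike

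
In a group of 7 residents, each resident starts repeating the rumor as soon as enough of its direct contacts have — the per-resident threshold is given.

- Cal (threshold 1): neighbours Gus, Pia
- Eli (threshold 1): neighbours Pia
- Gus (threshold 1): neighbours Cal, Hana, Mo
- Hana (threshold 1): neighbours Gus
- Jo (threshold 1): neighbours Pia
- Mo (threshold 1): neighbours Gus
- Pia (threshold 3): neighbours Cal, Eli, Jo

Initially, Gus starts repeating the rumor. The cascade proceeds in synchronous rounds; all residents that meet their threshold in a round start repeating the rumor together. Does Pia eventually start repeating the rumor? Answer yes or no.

Round 1 — Gus starts repeating the rumor (initial).
Round 2 — checking thresholds:
  Cal: 1 of 2 neighbours ≥ 1, starts repeating the rumor.
  Hana: 1 of 1 neighbours ≥ 1, starts repeating the rumor.
  Mo: 1 of 1 neighbours ≥ 1, starts repeating the rumor.
Round 3 — no new spreads; cascade stops.

no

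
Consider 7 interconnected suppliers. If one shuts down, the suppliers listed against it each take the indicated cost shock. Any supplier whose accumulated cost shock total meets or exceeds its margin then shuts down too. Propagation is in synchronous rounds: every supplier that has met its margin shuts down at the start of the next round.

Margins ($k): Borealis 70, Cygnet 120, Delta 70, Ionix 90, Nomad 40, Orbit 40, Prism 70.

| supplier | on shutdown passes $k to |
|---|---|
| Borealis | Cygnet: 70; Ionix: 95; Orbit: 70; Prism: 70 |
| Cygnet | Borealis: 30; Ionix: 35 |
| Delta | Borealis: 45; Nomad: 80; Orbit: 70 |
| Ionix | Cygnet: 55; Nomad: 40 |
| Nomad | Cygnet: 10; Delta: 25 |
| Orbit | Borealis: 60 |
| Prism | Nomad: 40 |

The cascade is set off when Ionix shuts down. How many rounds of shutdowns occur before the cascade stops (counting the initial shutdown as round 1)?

2

Round 1 — Ionix shuts down (initial).
  Cygnet: +55 → 55 < 120
  Nomad: +40 → 40 ≥ 40
Round 2 — Nomad shuts down.
  Cygnet: +10 → 65 < 120
  Delta: +25 → 25 < 70
No further shutdowns.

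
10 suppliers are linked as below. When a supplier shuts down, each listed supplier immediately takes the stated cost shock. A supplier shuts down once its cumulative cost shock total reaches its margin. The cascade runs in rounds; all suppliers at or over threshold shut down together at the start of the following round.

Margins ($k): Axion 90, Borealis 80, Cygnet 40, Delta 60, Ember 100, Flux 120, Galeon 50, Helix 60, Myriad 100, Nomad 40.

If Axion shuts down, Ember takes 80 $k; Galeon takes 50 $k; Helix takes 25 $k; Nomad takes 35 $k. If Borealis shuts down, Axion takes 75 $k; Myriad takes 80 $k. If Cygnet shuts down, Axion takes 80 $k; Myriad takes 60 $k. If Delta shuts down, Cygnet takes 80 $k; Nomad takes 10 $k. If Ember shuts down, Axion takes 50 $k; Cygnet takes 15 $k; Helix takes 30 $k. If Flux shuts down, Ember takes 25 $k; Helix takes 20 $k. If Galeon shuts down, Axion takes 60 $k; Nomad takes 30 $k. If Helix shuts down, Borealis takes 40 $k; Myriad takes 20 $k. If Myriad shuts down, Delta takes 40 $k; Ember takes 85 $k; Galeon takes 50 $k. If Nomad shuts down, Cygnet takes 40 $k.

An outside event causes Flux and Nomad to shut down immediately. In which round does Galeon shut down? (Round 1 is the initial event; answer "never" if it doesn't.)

Round 1 — Flux, Nomad shut down (initial).
  Cygnet: +40 → 40 ≥ 40
  Ember: +25 → 25 < 100
  Helix: +20 → 20 < 60
Round 2 — Cygnet shuts down.
  Axion: +80 → 80 < 90
  Myriad: +60 → 60 < 100
No further shutdowns.

never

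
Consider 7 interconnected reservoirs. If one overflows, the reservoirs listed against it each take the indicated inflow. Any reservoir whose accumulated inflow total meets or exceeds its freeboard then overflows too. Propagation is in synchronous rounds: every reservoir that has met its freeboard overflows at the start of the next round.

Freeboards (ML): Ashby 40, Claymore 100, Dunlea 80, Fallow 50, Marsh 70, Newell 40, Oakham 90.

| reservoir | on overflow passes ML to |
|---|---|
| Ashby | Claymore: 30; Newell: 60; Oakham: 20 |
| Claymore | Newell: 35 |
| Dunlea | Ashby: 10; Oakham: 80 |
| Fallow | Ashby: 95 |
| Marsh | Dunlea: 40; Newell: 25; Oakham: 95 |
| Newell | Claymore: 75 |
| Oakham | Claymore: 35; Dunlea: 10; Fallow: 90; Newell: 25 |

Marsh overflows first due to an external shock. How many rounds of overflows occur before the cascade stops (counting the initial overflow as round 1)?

Round 1 — Marsh overflows (initial).
  Dunlea: +40 → 40 < 80
  Newell: +25 → 25 < 40
  Oakham: +95 → 95 ≥ 90
Round 2 — Oakham overflows.
  Claymore: +35 → 35 < 100
  Dunlea: +10 → 50 < 80
  Fallow: +90 → 90 ≥ 50
  Newell: +25 → 50 ≥ 40
Round 3 — Fallow, Newell overflow.
  Ashby: +95 → 95 ≥ 40
  Claymore: +75 → 110 ≥ 100
Round 4 — Ashby, Claymore overflow.
No further overflows.

4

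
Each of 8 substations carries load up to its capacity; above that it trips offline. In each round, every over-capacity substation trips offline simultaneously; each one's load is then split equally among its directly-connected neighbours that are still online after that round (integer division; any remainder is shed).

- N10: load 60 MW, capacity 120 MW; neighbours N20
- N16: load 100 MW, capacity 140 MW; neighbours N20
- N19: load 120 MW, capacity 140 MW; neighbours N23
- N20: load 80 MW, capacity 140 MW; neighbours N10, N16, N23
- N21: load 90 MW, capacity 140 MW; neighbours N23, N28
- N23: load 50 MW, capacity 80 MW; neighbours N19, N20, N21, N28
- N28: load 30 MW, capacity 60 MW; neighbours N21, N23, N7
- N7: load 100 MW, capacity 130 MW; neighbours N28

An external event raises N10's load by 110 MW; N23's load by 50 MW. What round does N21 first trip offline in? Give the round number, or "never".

Round 1 — N10 at 170 > 120; N23 at 100 > 80. N10, N23 trip offline.
  N10 sheds 170 MW to N20: 170 each.
    N20: 80+170 = 250 > 140
  N23 sheds 100 MW to N19, N20, N21, N28: 25 each.
    N19: 120+25 = 145 > 140
    N20: 250+25 = 275 > 140
    N21: 90+25 = 115 ≤ 140
    N28: 30+25 = 55 ≤ 60
Round 2 — N19, N20 trip offline.
  N19 sheds 145 MW: no online neighbours, lost.
  N20 sheds 275 MW to N16: 275 each.
    N16: 100+275 = 375 > 140
Round 3 — N16 trips offline.
  N16 sheds 375 MW: no online neighbours, lost.
No further trips.

never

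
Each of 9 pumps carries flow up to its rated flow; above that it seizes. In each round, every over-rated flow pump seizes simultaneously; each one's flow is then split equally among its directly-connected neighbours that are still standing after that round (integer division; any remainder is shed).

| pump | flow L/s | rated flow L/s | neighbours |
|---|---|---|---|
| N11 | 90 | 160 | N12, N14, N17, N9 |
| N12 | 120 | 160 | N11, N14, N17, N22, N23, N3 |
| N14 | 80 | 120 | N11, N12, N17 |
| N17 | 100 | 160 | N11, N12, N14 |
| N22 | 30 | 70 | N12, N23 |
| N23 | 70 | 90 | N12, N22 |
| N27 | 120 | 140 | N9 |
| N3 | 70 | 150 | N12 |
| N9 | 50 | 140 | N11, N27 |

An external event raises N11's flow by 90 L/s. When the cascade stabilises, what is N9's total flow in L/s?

95

Round 1 — N11 at 180 > 160. N11 seizes.
  N11 sheds 180 L/s to N12, N14, N17, N9: 45 each.
    N12: 120+45 = 165 > 160
    N14: 80+45 = 125 > 120
    N17: 100+45 = 145 ≤ 160
    N9: 50+45 = 95 ≤ 140
Round 2 — N12, N14 seize.
  N12 sheds 165 L/s to N17, N22, N23, N3: 41 each (1 lost).
    N17: 145+41 = 186 > 160
    N22: 30+41 = 71 > 70
    N23: 70+41 = 111 > 90
    N3: 70+41 = 111 ≤ 150
  N14 sheds 125 L/s to N17: 125 each.
    N17: 186+125 = 311 > 160
Round 3 — N17, N22, N23 seize.
  N17 sheds 311 L/s: no online neighbours, lost.
  N22 sheds 71 L/s: no online neighbours, lost.
  N23 sheds 111 L/s: no online neighbours, lost.
No further seizures.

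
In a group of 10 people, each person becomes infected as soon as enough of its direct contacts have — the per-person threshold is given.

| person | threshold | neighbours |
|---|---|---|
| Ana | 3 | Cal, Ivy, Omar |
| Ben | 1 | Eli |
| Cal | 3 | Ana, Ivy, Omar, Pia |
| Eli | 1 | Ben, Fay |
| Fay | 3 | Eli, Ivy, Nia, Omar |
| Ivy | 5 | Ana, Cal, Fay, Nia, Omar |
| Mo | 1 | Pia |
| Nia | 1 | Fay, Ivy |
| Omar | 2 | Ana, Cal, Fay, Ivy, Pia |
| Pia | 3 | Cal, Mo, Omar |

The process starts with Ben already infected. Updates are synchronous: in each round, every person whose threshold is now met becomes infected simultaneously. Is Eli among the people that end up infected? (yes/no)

Round 1 — Ben becomes infected (initial).
Round 2 — checking thresholds:
  Eli: 1 of 2 neighbours ≥ 1, becomes infected.
Round 3 — no new infections; cascade stops.

yes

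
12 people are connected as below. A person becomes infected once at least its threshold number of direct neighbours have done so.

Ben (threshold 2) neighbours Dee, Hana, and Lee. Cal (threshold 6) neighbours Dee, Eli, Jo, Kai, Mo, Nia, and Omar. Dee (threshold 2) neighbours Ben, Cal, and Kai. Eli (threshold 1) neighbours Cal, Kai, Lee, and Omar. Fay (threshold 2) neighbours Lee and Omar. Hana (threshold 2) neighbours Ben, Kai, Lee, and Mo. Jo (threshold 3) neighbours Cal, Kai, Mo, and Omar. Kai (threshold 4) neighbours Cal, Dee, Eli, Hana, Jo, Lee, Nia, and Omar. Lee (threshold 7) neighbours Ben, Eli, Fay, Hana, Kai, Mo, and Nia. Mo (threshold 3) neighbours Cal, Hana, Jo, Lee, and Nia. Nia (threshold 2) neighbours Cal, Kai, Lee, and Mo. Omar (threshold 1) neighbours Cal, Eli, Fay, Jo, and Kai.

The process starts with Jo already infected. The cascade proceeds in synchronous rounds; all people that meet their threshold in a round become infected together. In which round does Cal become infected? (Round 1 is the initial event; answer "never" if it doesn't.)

Round 1 — Jo becomes infected (initial).
Round 2 — checking thresholds:
  Cal: 1 of 7 neighbours < 6, not yet.
  Kai: 1 of 8 neighbours < 4, not yet.
  Mo: 1 of 5 neighbours < 3, not yet.
  Omar: 1 of 5 neighbours ≥ 1, becomes infected.
Round 3 — checking thresholds:
  Cal: 2 of 7 neighbours < 6, not yet.
  Eli: 1 of 4 neighbours ≥ 1, becomes infected.
  Fay: 1 of 2 neighbours < 2, not yet.
  Kai: 2 of 8 neighbours < 4, not yet.
  Mo: 1 of 5 neighbours < 3, not yet.
Round 4 — no new infections; cascade stops.

never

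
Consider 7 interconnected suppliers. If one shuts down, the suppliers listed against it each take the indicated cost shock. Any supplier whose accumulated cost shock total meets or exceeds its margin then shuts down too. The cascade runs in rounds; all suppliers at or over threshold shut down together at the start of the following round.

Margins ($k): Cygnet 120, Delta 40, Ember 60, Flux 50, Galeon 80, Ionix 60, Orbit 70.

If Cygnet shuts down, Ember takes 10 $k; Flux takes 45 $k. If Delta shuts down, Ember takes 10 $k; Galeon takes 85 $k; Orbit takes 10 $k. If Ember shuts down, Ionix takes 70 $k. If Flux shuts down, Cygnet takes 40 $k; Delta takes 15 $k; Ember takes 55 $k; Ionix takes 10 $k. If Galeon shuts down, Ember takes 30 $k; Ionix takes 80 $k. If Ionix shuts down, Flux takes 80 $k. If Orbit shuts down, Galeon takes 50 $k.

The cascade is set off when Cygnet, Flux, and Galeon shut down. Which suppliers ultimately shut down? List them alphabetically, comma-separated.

Round 1 — Cygnet, Flux, Galeon shut down (initial).
  Delta: +15 → 15 < 40
  Ember: +10+55+30 → 95 ≥ 60
  Ionix: +10+80 → 90 ≥ 60
Round 2 — Ember, Ionix shut down.
No further shutdowns.

Cygnet, Ember, Flux, Galeon, Ionix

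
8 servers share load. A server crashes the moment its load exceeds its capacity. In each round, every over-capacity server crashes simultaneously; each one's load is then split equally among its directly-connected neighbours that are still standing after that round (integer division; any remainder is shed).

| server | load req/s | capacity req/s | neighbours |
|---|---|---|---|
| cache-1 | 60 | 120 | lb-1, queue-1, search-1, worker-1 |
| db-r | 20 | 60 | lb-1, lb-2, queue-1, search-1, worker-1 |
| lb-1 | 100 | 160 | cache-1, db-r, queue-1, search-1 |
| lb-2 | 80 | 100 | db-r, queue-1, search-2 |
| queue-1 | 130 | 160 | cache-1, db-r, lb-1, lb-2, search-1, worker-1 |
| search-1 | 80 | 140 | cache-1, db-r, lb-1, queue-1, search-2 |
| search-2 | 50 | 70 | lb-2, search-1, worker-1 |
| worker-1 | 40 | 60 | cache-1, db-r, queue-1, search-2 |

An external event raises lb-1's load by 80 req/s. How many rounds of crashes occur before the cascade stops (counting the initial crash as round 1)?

4

Round 1 — lb-1 at 180 > 160. lb-1 crashes.
  lb-1 sheds 180 req/s to cache-1, db-r, queue-1, search-1: 45 each.
    cache-1: 60+45 = 105 ≤ 120
    db-r: 20+45 = 65 > 60
    queue-1: 130+45 = 175 > 160
    search-1: 80+45 = 125 ≤ 140
Round 2 — db-r, queue-1 crash.
  db-r sheds 65 req/s to lb-2, search-1, worker-1: 21 each (2 lost).
    lb-2: 80+21 = 101 > 100
    search-1: 125+21 = 146 > 140
    worker-1: 40+21 = 61 > 60
  queue-1 sheds 175 req/s to cache-1, lb-2, search-1, worker-1: 43 each (3 lost).
    cache-1: 105+43 = 148 > 120
    lb-2: 101+43 = 144 > 100
    search-1: 146+43 = 189 > 140
    worker-1: 61+43 = 104 > 60
Round 3 — cache-1, lb-2, search-1, worker-1 crash.
  cache-1 sheds 148 req/s: no online neighbours, lost.
  lb-2 sheds 144 req/s to search-2: 144 each.
    search-2: 50+144 = 194 > 70
  search-1 sheds 189 req/s to search-2: 189 each.
    search-2: 194+189 = 383 > 70
  worker-1 sheds 104 req/s to search-2: 104 each.
    search-2: 383+104 = 487 > 70
Round 4 — search-2 crashes.
  search-2 sheds 487 req/s: no online neighbours, lost.
No further crashes.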